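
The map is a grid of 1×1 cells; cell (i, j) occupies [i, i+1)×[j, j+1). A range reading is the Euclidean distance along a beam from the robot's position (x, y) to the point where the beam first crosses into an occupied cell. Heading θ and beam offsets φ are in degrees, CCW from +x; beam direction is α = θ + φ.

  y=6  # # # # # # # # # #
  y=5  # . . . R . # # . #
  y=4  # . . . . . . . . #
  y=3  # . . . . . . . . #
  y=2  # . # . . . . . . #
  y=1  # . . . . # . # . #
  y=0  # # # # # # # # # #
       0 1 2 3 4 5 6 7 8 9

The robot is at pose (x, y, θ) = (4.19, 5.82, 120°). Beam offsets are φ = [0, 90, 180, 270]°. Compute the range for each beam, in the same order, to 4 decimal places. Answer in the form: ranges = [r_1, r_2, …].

beam 1: φ=0°, α=120°
  direction (-0.5000, 0.8660); cell (4,5); t to first gridline: x 0.3800, y 0.2078 (then +2.0000 / +1.1547)
    (4,6) via y @ 0.2078  # hit
  → r_1 = 0.2078
beam 2: φ=90°, α=210°
  direction (-0.8660, -0.5000); cell (4,5); t to first gridline: x 0.2194, y 1.6400 (then +1.1547 / +2.0000)
    (3,5) via x @ 0.2194
    (2,5) via x @ 1.3741
    (2,4) via y @ 1.6400
    (1,4) via x @ 2.5288
    (1,3) via y @ 3.6400
    (0,3) via x @ 3.6835  # hit
  → r_2 = 3.6835
beam 3: φ=180°, α=300°
  direction (0.5000, -0.8660); cell (4,5); t to first gridline: x 1.6200, y 0.9469 (then +2.0000 / +1.1547)
    (4,4) via y @ 0.9469
    (5,4) via x @ 1.6200
    (5,3) via y @ 2.1016
    (5,2) via y @ 3.2563
    (6,2) via x @ 3.6200
    (6,1) via y @ 4.4110
    (6,0) via y @ 5.5657  # hit
  → r_3 = 5.5657
beam 4: φ=270°, α=30°
  direction (0.8660, 0.5000); cell (4,5); t to first gridline: x 0.9353, y 0.3600 (then +1.1547 / +2.0000)
    (4,6) via y @ 0.3600  # hit
  → r_4 = 0.3600

ranges = [0.2078, 3.6835, 5.5657, 0.3600]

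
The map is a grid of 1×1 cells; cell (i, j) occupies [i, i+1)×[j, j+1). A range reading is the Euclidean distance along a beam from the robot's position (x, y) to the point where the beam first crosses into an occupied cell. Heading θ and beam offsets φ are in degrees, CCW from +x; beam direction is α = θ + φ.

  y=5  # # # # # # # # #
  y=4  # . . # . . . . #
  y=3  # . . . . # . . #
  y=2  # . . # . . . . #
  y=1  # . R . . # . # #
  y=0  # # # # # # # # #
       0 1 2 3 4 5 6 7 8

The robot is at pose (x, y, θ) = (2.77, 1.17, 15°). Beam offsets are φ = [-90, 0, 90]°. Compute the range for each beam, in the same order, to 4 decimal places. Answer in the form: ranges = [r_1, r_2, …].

beam 1: φ=-90°, α=285°
  cosα=0.2588 sinα=-0.9659 | (2,1) | tMaxX 0.8887 tMaxY 0.1760 | tΔX 3.8637 tΔY 1.0353
    t=0.1760 [y] (2,0) — stop
  → r_1 = 0.1760
beam 2: φ=0°, α=15°
  cosα=0.9659 sinα=0.2588 | (2,1) | tMaxX 0.2381 tMaxY 3.2069 | tΔX 1.0353 tΔY 3.8637
    t=0.2381 [x] (3,1)
    t=1.2734 [x] (4,1)
    t=2.3087 [x] (5,1) — stop
  → r_2 = 2.3087
beam 3: φ=90°, α=105°
  cosα=-0.2588 sinα=0.9659 | (2,1) | tMaxX 2.9751 tMaxY 0.8593 | tΔX 3.8637 tΔY 1.0353
    t=0.8593 [y] (2,2)
    t=1.8946 [y] (2,3)
    t=2.9298 [y] (2,4)
    t=2.9751 [x] (1,4)
    t=3.9651 [y] (1,5) — stop
  → r_3 = 3.9651

ranges = [0.1760, 2.3087, 3.9651]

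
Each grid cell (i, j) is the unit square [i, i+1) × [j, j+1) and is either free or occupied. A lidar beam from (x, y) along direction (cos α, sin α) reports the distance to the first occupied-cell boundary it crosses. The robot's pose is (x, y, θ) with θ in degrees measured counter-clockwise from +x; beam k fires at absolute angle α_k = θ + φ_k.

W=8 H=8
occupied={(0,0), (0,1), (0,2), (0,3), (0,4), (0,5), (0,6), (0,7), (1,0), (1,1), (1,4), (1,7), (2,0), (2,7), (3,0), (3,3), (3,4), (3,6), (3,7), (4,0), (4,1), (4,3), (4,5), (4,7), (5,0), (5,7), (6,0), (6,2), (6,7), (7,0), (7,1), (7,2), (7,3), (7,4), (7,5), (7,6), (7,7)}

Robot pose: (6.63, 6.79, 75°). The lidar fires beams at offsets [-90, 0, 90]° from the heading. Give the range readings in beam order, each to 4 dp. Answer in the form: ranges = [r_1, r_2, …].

beam 1: φ=-90°, α=345°
  d=(0.9659,-0.2588)  start (6,6)  tX=0.3831 tY=3.0523  stride 1/|dx|=1.0353 1/|dy|=3.8637
    cross x-line → (7,6), t=0.3831 (wall)
  → r_1 = 0.3831
beam 2: φ=0°, α=75°
  d=(0.2588,0.9659)  start (6,6)  tX=1.4296 tY=0.2174  stride 1/|dx|=3.8637 1/|dy|=1.0353
    cross y-line → (6,7), t=0.2174 (wall)
  → r_2 = 0.2174
beam 3: φ=90°, α=165°
  d=(-0.9659,0.2588)  start (6,6)  tX=0.6522 tY=0.8114  stride 1/|dx|=1.0353 1/|dy|=3.8637
    cross x-line → (5,6), t=0.6522
    cross y-line → (5,7), t=0.8114 (wall)
  → r_3 = 0.8114

ranges = [0.3831, 0.2174, 0.8114]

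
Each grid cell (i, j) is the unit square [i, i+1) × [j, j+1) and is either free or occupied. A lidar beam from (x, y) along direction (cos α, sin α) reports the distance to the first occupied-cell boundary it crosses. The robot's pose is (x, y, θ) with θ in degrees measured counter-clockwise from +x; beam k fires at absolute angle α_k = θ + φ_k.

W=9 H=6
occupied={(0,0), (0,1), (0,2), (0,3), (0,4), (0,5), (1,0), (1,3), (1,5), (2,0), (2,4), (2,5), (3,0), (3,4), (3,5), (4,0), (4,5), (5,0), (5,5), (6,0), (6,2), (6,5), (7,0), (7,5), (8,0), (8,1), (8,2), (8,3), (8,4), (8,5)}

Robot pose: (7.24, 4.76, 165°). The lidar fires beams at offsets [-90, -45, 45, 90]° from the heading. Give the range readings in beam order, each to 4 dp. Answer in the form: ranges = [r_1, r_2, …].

beam 1: φ=-90°, α=75°
  dir = (cos 75°, sin 75°) = (0.2588, 0.9659); from cell (7,4)
  next x-line at t=2.9364, next y-line at t=0.2485; Δt_x=3.8637, Δt_y=1.0353
    y: enter (7,5) at t=0.2485 ← occupied
  → r_1 = 0.2485
beam 2: φ=-45°, α=120°
  dir = (cos 120°, sin 120°) = (-0.5000, 0.8660); from cell (7,4)
  next x-line at t=0.4800, next y-line at t=0.2771; Δt_x=2.0000, Δt_y=1.1547
    y: enter (7,5) at t=0.2771 ← occupied
  → r_2 = 0.2771
beam 3: φ=45°, α=210°
  dir = (cos 210°, sin 210°) = (-0.8660, -0.5000); from cell (7,4)
  next x-line at t=0.2771, next y-line at t=1.5200; Δt_x=1.1547, Δt_y=2.0000
    x: enter (6,4) at t=0.2771
    x: enter (5,4) at t=1.4318
    y: enter (5,3) at t=1.5200
    x: enter (4,3) at t=2.5865
    y: enter (4,2) at t=3.5200
    x: enter (3,2) at t=3.7412
    x: enter (2,2) at t=4.8959
    y: enter (2,1) at t=5.5200
    x: enter (1,1) at t=6.0506
    x: enter (0,1) at t=7.2053 ← occupied
  → r_3 = 7.2053
beam 4: φ=90°, α=255°
  dir = (cos 255°, sin 255°) = (-0.2588, -0.9659); from cell (7,4)
  next x-line at t=0.9273, next y-line at t=0.7868; Δt_x=3.8637, Δt_y=1.0353
    y: enter (7,3) at t=0.7868
    x: enter (6,3) at t=0.9273
    y: enter (6,2) at t=1.8221 ← occupied
  → r_4 = 1.8221

ranges = [0.2485, 0.2771, 7.2053, 1.8221]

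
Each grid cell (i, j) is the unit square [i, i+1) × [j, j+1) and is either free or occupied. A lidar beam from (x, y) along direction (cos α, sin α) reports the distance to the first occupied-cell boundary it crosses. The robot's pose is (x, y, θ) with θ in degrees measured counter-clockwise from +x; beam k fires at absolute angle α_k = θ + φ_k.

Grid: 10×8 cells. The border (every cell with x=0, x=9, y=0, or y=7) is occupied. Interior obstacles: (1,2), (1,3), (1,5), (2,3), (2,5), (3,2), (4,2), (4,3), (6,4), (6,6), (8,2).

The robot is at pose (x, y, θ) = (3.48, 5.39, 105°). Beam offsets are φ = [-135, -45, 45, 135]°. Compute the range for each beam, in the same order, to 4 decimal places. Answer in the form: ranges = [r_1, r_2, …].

beam 1: φ=-135°, α=330°
  cosα=0.8660 sinα=-0.5000 | (3,5) | tMaxX 0.6004 tMaxY 0.7800 | tΔX 1.1547 tΔY 2.0000
    t=0.6004 [x] (4,5)
    t=0.7800 [y] (4,4)
    t=1.7551 [x] (5,4)
    t=2.7800 [y] (5,3)
    t=2.9098 [x] (6,3)
    t=4.0645 [x] (7,3)
    t=4.7800 [y] (7,2)
    t=5.2192 [x] (8,2) — stop
  → r_1 = 5.2192
beam 2: φ=-45°, α=60°
  cosα=0.5000 sinα=0.8660 | (3,5) | tMaxX 1.0400 tMaxY 0.7044 | tΔX 2.0000 tΔY 1.1547
    t=0.7044 [y] (3,6)
    t=1.0400 [x] (4,6)
    t=1.8591 [y] (4,7) — stop
  → r_2 = 1.8591
beam 3: φ=45°, α=150°
  cosα=-0.8660 sinα=0.5000 | (3,5) | tMaxX 0.5543 tMaxY 1.2200 | tΔX 1.1547 tΔY 2.0000
    t=0.5543 [x] (2,5) — stop
  → r_3 = 0.5543
beam 4: φ=135°, α=240°
  cosα=-0.5000 sinα=-0.8660 | (3,5) | tMaxX 0.9600 tMaxY 0.4503 | tΔX 2.0000 tΔY 1.1547
    t=0.4503 [y] (3,4)
    t=0.9600 [x] (2,4)
    t=1.6050 [y] (2,3) — stop
  → r_4 = 1.6050

ranges = [5.2192, 1.8591, 0.5543, 1.6050]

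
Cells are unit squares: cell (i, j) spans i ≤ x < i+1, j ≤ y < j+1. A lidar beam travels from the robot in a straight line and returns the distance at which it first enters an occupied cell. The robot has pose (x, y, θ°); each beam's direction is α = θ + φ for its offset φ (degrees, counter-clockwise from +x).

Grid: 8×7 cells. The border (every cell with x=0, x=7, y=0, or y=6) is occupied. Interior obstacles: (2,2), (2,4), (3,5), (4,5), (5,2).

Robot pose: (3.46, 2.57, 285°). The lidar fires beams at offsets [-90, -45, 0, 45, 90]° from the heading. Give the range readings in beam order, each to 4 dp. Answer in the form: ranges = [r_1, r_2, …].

ranges = [0.4762, 1.8129, 1.6254, 3.1400, 1.5943]

beam 1: φ=-90°, α=195°
  dir = (cos 195°, sin 195°) = (-0.9659, -0.2588); from cell (3,2)
  next x-line at t=0.4762, next y-line at t=2.2023; Δt_x=1.0353, Δt_y=3.8637
    x: enter (2,2) at t=0.4762 ← occupied
  → r_1 = 0.4762
beam 2: φ=-45°, α=240°
  dir = (cos 240°, sin 240°) = (-0.5000, -0.8660); from cell (3,2)
  next x-line at t=0.9200, next y-line at t=0.6582; Δt_x=2.0000, Δt_y=1.1547
    y: enter (3,1) at t=0.6582
    x: enter (2,1) at t=0.9200
    y: enter (2,0) at t=1.8129 ← occupied
  → r_2 = 1.8129
beam 3: φ=0°, α=285°
  dir = (cos 285°, sin 285°) = (0.2588, -0.9659); from cell (3,2)
  next x-line at t=2.0864, next y-line at t=0.5901; Δt_x=3.8637, Δt_y=1.0353
    y: enter (3,1) at t=0.5901
    y: enter (3,0) at t=1.6254 ← occupied
  → r_3 = 1.6254
beam 4: φ=45°, α=330°
  dir = (cos 330°, sin 330°) = (0.8660, -0.5000); from cell (3,2)
  next x-line at t=0.6235, next y-line at t=1.1400; Δt_x=1.1547, Δt_y=2.0000
    x: enter (4,2) at t=0.6235
    y: enter (4,1) at t=1.1400
    x: enter (5,1) at t=1.7782
    x: enter (6,1) at t=2.9329
    y: enter (6,0) at t=3.1400 ← occupied
  → r_4 = 3.1400
beam 5: φ=90°, α=15°
  dir = (cos 15°, sin 15°) = (0.9659, 0.2588); from cell (3,2)
  next x-line at t=0.5590, next y-line at t=1.6614; Δt_x=1.0353, Δt_y=3.8637
    x: enter (4,2) at t=0.5590
    x: enter (5,2) at t=1.5943 ← occupied
  → r_5 = 1.5943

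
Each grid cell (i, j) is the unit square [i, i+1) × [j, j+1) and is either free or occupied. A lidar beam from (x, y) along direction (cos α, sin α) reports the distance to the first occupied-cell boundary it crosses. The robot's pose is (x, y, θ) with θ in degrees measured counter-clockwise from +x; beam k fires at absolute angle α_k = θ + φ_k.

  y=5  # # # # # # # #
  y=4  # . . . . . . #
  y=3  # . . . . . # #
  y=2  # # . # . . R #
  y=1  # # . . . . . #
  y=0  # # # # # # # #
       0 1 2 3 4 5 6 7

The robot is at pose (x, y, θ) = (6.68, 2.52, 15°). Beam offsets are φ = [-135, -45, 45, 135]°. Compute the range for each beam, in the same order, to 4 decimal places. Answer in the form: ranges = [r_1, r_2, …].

ranges = [1.7551, 0.3695, 0.5543, 4.9600]

beam 1: φ=-135°, α=240°
  dir = (cos 240°, sin 240°) = (-0.5000, -0.8660); from cell (6,2)
  next x-line at t=1.3600, next y-line at t=0.6004; Δt_x=2.0000, Δt_y=1.1547
    y: enter (6,1) at t=0.6004
    x: enter (5,1) at t=1.3600
    y: enter (5,0) at t=1.7551 ← occupied
  → r_1 = 1.7551
beam 2: φ=-45°, α=330°
  dir = (cos 330°, sin 330°) = (0.8660, -0.5000); from cell (6,2)
  next x-line at t=0.3695, next y-line at t=1.0400; Δt_x=1.1547, Δt_y=2.0000
    x: enter (7,2) at t=0.3695 ← occupied
  → r_2 = 0.3695
beam 3: φ=45°, α=60°
  dir = (cos 60°, sin 60°) = (0.5000, 0.8660); from cell (6,2)
  next x-line at t=0.6400, next y-line at t=0.5543; Δt_x=2.0000, Δt_y=1.1547
    y: enter (6,3) at t=0.5543 ← occupied
  → r_3 = 0.5543
beam 4: φ=135°, α=150°
  dir = (cos 150°, sin 150°) = (-0.8660, 0.5000); from cell (6,2)
  next x-line at t=0.7852, next y-line at t=0.9600; Δt_x=1.1547, Δt_y=2.0000
    x: enter (5,2) at t=0.7852
    y: enter (5,3) at t=0.9600
    x: enter (4,3) at t=1.9399
    y: enter (4,4) at t=2.9600
    x: enter (3,4) at t=3.0946
    x: enter (2,4) at t=4.2493
    y: enter (2,5) at t=4.9600 ← occupied
  → r_4 = 4.9600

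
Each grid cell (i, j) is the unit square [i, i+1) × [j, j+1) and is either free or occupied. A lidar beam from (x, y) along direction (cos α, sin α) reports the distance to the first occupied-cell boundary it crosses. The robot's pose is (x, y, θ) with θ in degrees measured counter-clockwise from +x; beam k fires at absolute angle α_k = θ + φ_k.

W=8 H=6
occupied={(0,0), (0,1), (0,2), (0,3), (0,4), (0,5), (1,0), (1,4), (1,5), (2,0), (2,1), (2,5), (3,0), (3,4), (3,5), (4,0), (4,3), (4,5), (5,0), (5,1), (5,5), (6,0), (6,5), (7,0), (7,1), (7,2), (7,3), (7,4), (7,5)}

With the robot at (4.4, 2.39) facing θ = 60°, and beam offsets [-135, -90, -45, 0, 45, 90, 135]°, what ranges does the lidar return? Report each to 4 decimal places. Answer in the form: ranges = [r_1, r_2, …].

beam 1: φ=-135°, α=285°
  direction (0.2588, -0.9659); cell (4,2); t to first gridline: x 2.3182, y 0.4038 (then +3.8637 / +1.0353)
    (4,1) via y @ 0.4038
    (4,0) via y @ 1.4390  # hit
  → r_1 = 1.4390
beam 2: φ=-90°, α=330°
  direction (0.8660, -0.5000); cell (4,2); t to first gridline: x 0.6928, y 0.7800 (then +1.1547 / +2.0000)
    (5,2) via x @ 0.6928
    (5,1) via y @ 0.7800  # hit
  → r_2 = 0.7800
beam 3: φ=-45°, α=15°
  direction (0.9659, 0.2588); cell (4,2); t to first gridline: x 0.6212, y 2.3569 (then +1.0353 / +3.8637)
    (5,2) via x @ 0.6212
    (6,2) via x @ 1.6564
    (6,3) via y @ 2.3569
    (7,3) via x @ 2.6917  # hit
  → r_3 = 2.6917
beam 4: φ=0°, α=60°
  direction (0.5000, 0.8660); cell (4,2); t to first gridline: x 1.2000, y 0.7044 (then +2.0000 / +1.1547)
    (4,3) via y @ 0.7044  # hit
  → r_4 = 0.7044
beam 5: φ=45°, α=105°
  direction (-0.2588, 0.9659); cell (4,2); t to first gridline: x 1.5455, y 0.6315 (then +3.8637 / +1.0353)
    (4,3) via y @ 0.6315  # hit
  → r_5 = 0.6315
beam 6: φ=90°, α=150°
  direction (-0.8660, 0.5000); cell (4,2); t to first gridline: x 0.4619, y 1.2200 (then +1.1547 / +2.0000)
    (3,2) via x @ 0.4619
    (3,3) via y @ 1.2200
    (2,3) via x @ 1.6166
    (1,3) via x @ 2.7713
    (1,4) via y @ 3.2200  # hit
  → r_6 = 3.2200
beam 7: φ=135°, α=195°
  direction (-0.9659, -0.2588); cell (4,2); t to first gridline: x 0.4141, y 1.5068 (then +1.0353 / +3.8637)
    (3,2) via x @ 0.4141
    (2,2) via x @ 1.4494
    (2,1) via y @ 1.5068  # hit
  → r_7 = 1.5068

ranges = [1.4390, 0.7800, 2.6917, 0.7044, 0.6315, 3.2200, 1.5068]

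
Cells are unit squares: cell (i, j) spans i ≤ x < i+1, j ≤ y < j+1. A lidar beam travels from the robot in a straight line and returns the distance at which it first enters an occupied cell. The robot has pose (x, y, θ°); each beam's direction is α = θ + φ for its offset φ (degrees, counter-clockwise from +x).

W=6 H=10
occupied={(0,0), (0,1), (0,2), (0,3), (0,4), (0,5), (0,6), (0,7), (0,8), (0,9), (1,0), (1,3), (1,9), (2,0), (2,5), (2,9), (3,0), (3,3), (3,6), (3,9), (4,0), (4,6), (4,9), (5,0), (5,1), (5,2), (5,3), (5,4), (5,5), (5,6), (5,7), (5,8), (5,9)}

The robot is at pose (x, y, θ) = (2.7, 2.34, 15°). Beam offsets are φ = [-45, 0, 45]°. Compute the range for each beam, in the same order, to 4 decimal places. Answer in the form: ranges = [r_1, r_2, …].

ranges = [2.6558, 2.3811, 0.7621]

beam 1: φ=-45°, α=330°
  d=(0.8660,-0.5000)  start (2,2)  tX=0.3464 tY=0.6800  stride 1/|dx|=1.1547 1/|dy|=2.0000
    cross x-line → (3,2), t=0.3464
    cross y-line → (3,1), t=0.6800
    cross x-line → (4,1), t=1.5011
    cross x-line → (5,1), t=2.6558 (wall)
  → r_1 = 2.6558
beam 2: φ=0°, α=15°
  d=(0.9659,0.2588)  start (2,2)  tX=0.3106 tY=2.5500  stride 1/|dx|=1.0353 1/|dy|=3.8637
    cross x-line → (3,2), t=0.3106
    cross x-line → (4,2), t=1.3459
    cross x-line → (5,2), t=2.3811 (wall)
  → r_2 = 2.3811
beam 3: φ=45°, α=60°
  d=(0.5000,0.8660)  start (2,2)  tX=0.6000 tY=0.7621  stride 1/|dx|=2.0000 1/|dy|=1.1547
    cross x-line → (3,2), t=0.6000
    cross y-line → (3,3), t=0.7621 (wall)
  → r_3 = 0.7621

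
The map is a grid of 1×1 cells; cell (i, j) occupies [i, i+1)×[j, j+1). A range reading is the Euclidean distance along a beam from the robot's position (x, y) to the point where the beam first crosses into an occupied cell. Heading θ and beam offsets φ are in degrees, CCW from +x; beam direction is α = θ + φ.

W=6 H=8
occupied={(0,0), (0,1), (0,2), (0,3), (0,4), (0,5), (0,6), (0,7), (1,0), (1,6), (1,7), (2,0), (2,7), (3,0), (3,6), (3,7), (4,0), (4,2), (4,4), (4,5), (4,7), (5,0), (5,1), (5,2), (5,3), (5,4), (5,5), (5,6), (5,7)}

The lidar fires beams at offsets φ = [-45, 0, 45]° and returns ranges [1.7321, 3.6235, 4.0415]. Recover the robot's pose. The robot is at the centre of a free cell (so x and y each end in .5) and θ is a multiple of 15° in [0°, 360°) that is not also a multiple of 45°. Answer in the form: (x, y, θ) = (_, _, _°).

(x, y, θ) = (2.5, 4.5, 255°)

Candidates: 19 free-cell centres × 16 headings = 304 poses. Raycast each; keep the one whose scan matches to 4 dp.
  (2.5, 4.5, 240°): beam 1 = 1.5529 ≠ 1.7321 ✗
  (1.5, 3.5, 15°): beam 1 = 2.8868 ≠ 1.7321 ✗
  (4.5, 3.5, 165°): beam 1 = 0.5774 ≠ 1.7321 ✗
  …
  (2.5, 4.5, 255°): r_1=1.7321, r_2=3.6235, r_3=4.0415 — all match ✓
Unique over the lattice → pose = (2.5, 4.5, 255°).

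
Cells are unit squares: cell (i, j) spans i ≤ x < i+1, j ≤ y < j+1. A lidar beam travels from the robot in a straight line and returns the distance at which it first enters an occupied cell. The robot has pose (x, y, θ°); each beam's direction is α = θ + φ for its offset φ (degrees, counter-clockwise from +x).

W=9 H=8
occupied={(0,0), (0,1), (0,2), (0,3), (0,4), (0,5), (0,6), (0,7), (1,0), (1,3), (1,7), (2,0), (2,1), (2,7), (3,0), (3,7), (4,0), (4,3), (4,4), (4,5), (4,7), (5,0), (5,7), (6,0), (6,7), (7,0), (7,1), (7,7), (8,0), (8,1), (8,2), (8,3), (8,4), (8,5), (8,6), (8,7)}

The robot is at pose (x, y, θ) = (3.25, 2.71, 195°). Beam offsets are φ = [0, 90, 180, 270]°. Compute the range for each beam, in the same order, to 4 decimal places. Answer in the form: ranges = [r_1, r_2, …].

ranges = [2.3294, 1.7703, 1.1205, 4.4413]

beam 1: φ=0°, α=195°
  d=(-0.9659,-0.2588)  start (3,2)  tX=0.2588 tY=2.7432  stride 1/|dx|=1.0353 1/|dy|=3.8637
    cross x-line → (2,2), t=0.2588
    cross x-line → (1,2), t=1.2941
    cross x-line → (0,2), t=2.3294 (wall)
  → r_1 = 2.3294
beam 2: φ=90°, α=285°
  d=(0.2588,-0.9659)  start (3,2)  tX=2.8978 tY=0.7350  stride 1/|dx|=3.8637 1/|dy|=1.0353
    cross y-line → (3,1), t=0.7350
    cross y-line → (3,0), t=1.7703 (wall)
  → r_2 = 1.7703
beam 3: φ=180°, α=15°
  d=(0.9659,0.2588)  start (3,2)  tX=0.7765 tY=1.1205  stride 1/|dx|=1.0353 1/|dy|=3.8637
    cross x-line → (4,2), t=0.7765
    cross y-line → (4,3), t=1.1205 (wall)
  → r_3 = 1.1205
beam 4: φ=270°, α=105°
  d=(-0.2588,0.9659)  start (3,2)  tX=0.9659 tY=0.3002  stride 1/|dx|=3.8637 1/|dy|=1.0353
    cross y-line → (3,3), t=0.3002
    cross x-line → (2,3), t=0.9659
    cross y-line → (2,4), t=1.3355
    cross y-line → (2,5), t=2.3708
    cross y-line → (2,6), t=3.4061
    cross y-line → (2,7), t=4.4413 (wall)
  → r_4 = 4.4413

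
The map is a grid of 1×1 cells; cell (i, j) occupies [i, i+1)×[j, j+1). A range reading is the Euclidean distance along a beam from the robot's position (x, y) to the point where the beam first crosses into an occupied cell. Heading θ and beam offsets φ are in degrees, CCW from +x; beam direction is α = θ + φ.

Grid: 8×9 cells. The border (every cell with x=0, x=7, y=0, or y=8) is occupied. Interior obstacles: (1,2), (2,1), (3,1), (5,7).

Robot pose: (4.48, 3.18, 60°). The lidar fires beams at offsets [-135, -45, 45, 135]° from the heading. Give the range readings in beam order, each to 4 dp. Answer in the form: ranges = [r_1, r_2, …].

ranges = [2.2569, 2.6089, 4.9900, 2.5675]

beam 1: φ=-135°, α=285°
  dir = (cos 285°, sin 285°) = (0.2588, -0.9659); from cell (4,3)
  next x-line at t=2.0091, next y-line at t=0.1863; Δt_x=3.8637, Δt_y=1.0353
    y: enter (4,2) at t=0.1863
    y: enter (4,1) at t=1.2216
    x: enter (5,1) at t=2.0091
    y: enter (5,0) at t=2.2569 ← occupied
  → r_1 = 2.2569
beam 2: φ=-45°, α=15°
  dir = (cos 15°, sin 15°) = (0.9659, 0.2588); from cell (4,3)
  next x-line at t=0.5383, next y-line at t=3.1682; Δt_x=1.0353, Δt_y=3.8637
    x: enter (5,3) at t=0.5383
    x: enter (6,3) at t=1.5736
    x: enter (7,3) at t=2.6089 ← occupied
  → r_2 = 2.6089
beam 3: φ=45°, α=105°
  dir = (cos 105°, sin 105°) = (-0.2588, 0.9659); from cell (4,3)
  next x-line at t=1.8546, next y-line at t=0.8489; Δt_x=3.8637, Δt_y=1.0353
    y: enter (4,4) at t=0.8489
    x: enter (3,4) at t=1.8546
    y: enter (3,5) at t=1.8842
    y: enter (3,6) at t=2.9195
    y: enter (3,7) at t=3.9548
    y: enter (3,8) at t=4.9900 ← occupied
  → r_3 = 4.9900
beam 4: φ=135°, α=195°
  dir = (cos 195°, sin 195°) = (-0.9659, -0.2588); from cell (4,3)
  next x-line at t=0.4969, next y-line at t=0.6955; Δt_x=1.0353, Δt_y=3.8637
    x: enter (3,3) at t=0.4969
    y: enter (3,2) at t=0.6955
    x: enter (2,2) at t=1.5322
    x: enter (1,2) at t=2.5675 ← occupied
  → r_4 = 2.5675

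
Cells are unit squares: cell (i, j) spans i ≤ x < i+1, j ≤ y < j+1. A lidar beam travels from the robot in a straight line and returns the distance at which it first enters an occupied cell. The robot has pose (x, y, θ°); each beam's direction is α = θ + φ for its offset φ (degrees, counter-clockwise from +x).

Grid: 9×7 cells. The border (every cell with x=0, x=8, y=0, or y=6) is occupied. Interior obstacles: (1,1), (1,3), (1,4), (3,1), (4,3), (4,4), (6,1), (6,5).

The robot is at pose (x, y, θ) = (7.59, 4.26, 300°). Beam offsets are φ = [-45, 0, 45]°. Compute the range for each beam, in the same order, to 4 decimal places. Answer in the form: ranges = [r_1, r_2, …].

beam 1: φ=-45°, α=255°
  direction (-0.2588, -0.9659); cell (7,4); t to first gridline: x 2.2796, y 0.2692 (then +3.8637 / +1.0353)
    (7,3) via y @ 0.2692
    (7,2) via y @ 1.3044
    (6,2) via x @ 2.2796
    (6,1) via y @ 2.3397  # hit
  → r_1 = 2.3397
beam 2: φ=0°, α=300°
  direction (0.5000, -0.8660); cell (7,4); t to first gridline: x 0.8200, y 0.3002 (then +2.0000 / +1.1547)
    (7,3) via y @ 0.3002
    (8,3) via x @ 0.8200  # hit
  → r_2 = 0.8200
beam 3: φ=45°, α=345°
  direction (0.9659, -0.2588); cell (7,4); t to first gridline: x 0.4245, y 1.0046 (then +1.0353 / +3.8637)
    (8,4) via x @ 0.4245  # hit
  → r_3 = 0.4245

ranges = [2.3397, 0.8200, 0.4245]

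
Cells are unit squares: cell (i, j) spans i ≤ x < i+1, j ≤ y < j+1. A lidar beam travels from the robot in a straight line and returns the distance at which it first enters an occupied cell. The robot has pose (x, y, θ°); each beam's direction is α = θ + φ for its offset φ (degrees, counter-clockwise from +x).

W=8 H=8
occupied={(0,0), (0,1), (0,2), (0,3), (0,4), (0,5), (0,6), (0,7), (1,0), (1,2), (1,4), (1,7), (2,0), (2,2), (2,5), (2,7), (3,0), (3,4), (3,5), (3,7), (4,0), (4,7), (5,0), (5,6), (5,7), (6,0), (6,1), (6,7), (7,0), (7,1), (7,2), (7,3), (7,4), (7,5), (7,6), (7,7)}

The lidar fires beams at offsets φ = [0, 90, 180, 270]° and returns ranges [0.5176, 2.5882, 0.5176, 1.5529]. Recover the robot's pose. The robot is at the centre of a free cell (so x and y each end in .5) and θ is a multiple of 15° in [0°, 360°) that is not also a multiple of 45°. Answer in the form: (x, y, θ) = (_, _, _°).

(x, y, θ) = (3.5, 6.5, 105°)

Enumerate (i+0.5, j+0.5, θ) over the 28 free cells and 16 admissible headings. For each, cast all 4 beams and compare to the given ranges.
  (5.5, 4.5, 240°): beam 1 = 4.0415 ≠ 0.5176 ✗
  (2.5, 6.5, 285°): beam 2 = 1.9319 ≠ 2.5882 ✗
  (5.5, 5.5, 150°): beam 1 = 3.0000 ≠ 0.5176 ✗
  (5.5, 5.5, 120°): beam 1 = 0.5774 ≠ 0.5176 ✗
  …
  (3.5, 6.5, 105°): r_1=0.5176, r_2=2.5882, r_3=0.5176, r_4=1.5529 — all match ✓
No second candidate reproduces the full scan.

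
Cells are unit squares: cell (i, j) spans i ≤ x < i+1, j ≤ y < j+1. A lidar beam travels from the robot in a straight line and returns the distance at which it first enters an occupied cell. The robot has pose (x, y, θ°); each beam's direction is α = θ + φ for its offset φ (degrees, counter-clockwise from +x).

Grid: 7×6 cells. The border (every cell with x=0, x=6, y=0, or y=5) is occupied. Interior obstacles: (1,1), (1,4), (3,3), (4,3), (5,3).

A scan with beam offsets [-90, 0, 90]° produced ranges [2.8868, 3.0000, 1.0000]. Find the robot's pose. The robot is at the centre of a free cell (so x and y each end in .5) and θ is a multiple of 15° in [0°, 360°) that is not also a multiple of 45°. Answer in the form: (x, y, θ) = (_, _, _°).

The pose lattice has 15·16 = 240 candidates. Test each by forward raycasting.
  (5.5, 2.5, 240°): beam 1 = 1.0000 ≠ 2.8868 ✗
  (5.5, 2.5, 300°): beam 1 = 3.0000 ≠ 2.8868 ✗
  (2.5, 1.5, 330°): beam 1 = 0.5774 ≠ 2.8868 ✗
  (4.5, 2.5, 195°): beam 1 = 0.5176 ≠ 2.8868 ✗
  …
  (3.5, 1.5, 120°): r_1=2.8868, r_2=3.0000, r_3=1.0000 — all match ✓
No second candidate reproduces the full scan.

(x, y, θ) = (3.5, 1.5, 120°)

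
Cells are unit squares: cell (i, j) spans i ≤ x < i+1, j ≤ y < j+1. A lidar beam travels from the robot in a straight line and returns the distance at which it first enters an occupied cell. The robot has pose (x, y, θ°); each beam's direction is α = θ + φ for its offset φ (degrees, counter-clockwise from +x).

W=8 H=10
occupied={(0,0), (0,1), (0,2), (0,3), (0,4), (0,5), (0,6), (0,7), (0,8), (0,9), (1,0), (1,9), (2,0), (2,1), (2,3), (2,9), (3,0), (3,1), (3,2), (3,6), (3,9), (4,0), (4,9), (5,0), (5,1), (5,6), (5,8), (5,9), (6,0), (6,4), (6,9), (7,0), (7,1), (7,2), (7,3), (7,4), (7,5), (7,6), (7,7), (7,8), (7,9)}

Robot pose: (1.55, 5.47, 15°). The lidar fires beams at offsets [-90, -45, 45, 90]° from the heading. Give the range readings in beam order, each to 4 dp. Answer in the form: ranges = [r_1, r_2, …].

ranges = [1.7387, 6.2931, 4.0761, 2.1250]

beam 1: φ=-90°, α=285°
  d=(0.2588,-0.9659)  start (1,5)  tX=1.7387 tY=0.4866  stride 1/|dx|=3.8637 1/|dy|=1.0353
    cross y-line → (1,4), t=0.4866
    cross y-line → (1,3), t=1.5219
    cross x-line → (2,3), t=1.7387 (wall)
  → r_1 = 1.7387
beam 2: φ=-45°, α=330°
  d=(0.8660,-0.5000)  start (1,5)  tX=0.5196 tY=0.9400  stride 1/|dx|=1.1547 1/|dy|=2.0000
    cross x-line → (2,5), t=0.5196
    cross y-line → (2,4), t=0.9400
    cross x-line → (3,4), t=1.6743
    cross x-line → (4,4), t=2.8290
    cross y-line → (4,3), t=2.9400
    cross x-line → (5,3), t=3.9837
    cross y-line → (5,2), t=4.9400
    cross x-line → (6,2), t=5.1384
    cross x-line → (7,2), t=6.2931 (wall)
  → r_2 = 6.2931
beam 3: φ=45°, α=60°
  d=(0.5000,0.8660)  start (1,5)  tX=0.9000 tY=0.6120  stride 1/|dx|=2.0000 1/|dy|=1.1547
    cross y-line → (1,6), t=0.6120
    cross x-line → (2,6), t=0.9000
    cross y-line → (2,7), t=1.7667
    cross x-line → (3,7), t=2.9000
    cross y-line → (3,8), t=2.9214
    cross y-line → (3,9), t=4.0761 (wall)
  → r_3 = 4.0761
beam 4: φ=90°, α=105°
  d=(-0.2588,0.9659)  start (1,5)  tX=2.1250 tY=0.5487  stride 1/|dx|=3.8637 1/|dy|=1.0353
    cross y-line → (1,6), t=0.5487
    cross y-line → (1,7), t=1.5840
    cross x-line → (0,7), t=2.1250 (wall)
  → r_4 = 2.1250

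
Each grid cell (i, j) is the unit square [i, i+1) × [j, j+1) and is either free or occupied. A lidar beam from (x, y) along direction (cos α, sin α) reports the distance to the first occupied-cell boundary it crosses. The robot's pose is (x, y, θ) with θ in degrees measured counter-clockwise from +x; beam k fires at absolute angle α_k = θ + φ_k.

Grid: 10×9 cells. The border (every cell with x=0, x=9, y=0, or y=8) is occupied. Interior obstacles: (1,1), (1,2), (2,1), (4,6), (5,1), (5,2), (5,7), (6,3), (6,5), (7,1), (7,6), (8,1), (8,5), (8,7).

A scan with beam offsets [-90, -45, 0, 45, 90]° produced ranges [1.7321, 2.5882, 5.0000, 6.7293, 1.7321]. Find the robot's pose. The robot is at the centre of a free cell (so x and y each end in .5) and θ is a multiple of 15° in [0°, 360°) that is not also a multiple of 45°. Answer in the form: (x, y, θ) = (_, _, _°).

(x, y, θ) = (2.5, 5.5, 300°)

The pose lattice has 42·16 = 672 candidates. Test each by forward raycasting.
  (4.5, 3.5, 195°): beam 1 = 4.6587 ≠ 1.7321 ✗
  (5.5, 6.5, 105°): beam 1 = 1.5529 ≠ 1.7321 ✗
  (3.5, 6.5, 210°): beam 3 = 2.8868 ≠ 5.0000 ✗
  (7.5, 4.5, 105°): beam 1 = 1.5529 ≠ 1.7321 ✗
  …
  (2.5, 5.5, 300°): r_1=1.7321, r_2=2.5882, r_3=5.0000, r_4=6.7293, r_5=1.7321 — all match ✓
No second candidate reproduces the full scan.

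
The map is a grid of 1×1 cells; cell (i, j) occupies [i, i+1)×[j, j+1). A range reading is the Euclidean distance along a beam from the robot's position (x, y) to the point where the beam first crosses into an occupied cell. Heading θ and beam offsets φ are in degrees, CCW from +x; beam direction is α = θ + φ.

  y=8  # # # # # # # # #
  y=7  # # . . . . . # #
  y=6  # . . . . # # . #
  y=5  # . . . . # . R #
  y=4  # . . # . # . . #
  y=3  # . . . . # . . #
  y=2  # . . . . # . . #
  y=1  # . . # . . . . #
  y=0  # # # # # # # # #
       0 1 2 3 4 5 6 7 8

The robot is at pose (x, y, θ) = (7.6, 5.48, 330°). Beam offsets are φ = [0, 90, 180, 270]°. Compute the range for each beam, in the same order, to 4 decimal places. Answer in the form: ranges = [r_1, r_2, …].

beam 1: φ=0°, α=330°
  cosα=0.8660 sinα=-0.5000 | (7,5) | tMaxX 0.4619 tMaxY 0.9600 | tΔX 1.1547 tΔY 2.0000
    t=0.4619 [x] (8,5) — stop
  → r_1 = 0.4619
beam 2: φ=90°, α=60°
  cosα=0.5000 sinα=0.8660 | (7,5) | tMaxX 0.8000 tMaxY 0.6004 | tΔX 2.0000 tΔY 1.1547
    t=0.6004 [y] (7,6)
    t=0.8000 [x] (8,6) — stop
  → r_2 = 0.8000
beam 3: φ=180°, α=150°
  cosα=-0.8660 sinα=0.5000 | (7,5) | tMaxX 0.6928 tMaxY 1.0400 | tΔX 1.1547 tΔY 2.0000
    t=0.6928 [x] (6,5)
    t=1.0400 [y] (6,6) — stop
  → r_3 = 1.0400
beam 4: φ=270°, α=240°
  cosα=-0.5000 sinα=-0.8660 | (7,5) | tMaxX 1.2000 tMaxY 0.5543 | tΔX 2.0000 tΔY 1.1547
    t=0.5543 [y] (7,4)
    t=1.2000 [x] (6,4)
    t=1.7090 [y] (6,3)
    t=2.8637 [y] (6,2)
    t=3.2000 [x] (5,2) — stop
  → r_4 = 3.2000

ranges = [0.4619, 0.8000, 1.0400, 3.2000]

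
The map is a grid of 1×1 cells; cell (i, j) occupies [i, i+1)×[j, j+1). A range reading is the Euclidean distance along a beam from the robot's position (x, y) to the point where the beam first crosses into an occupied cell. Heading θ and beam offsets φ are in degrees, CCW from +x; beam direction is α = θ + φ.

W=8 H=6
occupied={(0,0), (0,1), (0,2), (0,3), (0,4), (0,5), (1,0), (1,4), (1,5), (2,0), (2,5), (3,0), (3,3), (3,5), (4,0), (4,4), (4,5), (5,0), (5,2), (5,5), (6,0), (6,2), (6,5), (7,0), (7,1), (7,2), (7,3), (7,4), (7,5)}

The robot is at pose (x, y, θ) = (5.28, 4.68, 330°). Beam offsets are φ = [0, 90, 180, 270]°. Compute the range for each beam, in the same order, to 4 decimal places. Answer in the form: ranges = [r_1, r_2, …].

ranges = [1.9861, 0.3695, 0.3233, 0.5600]

beam 1: φ=0°, α=330°
  dir = (cos 330°, sin 330°) = (0.8660, -0.5000); from cell (5,4)
  next x-line at t=0.8314, next y-line at t=1.3600; Δt_x=1.1547, Δt_y=2.0000
    x: enter (6,4) at t=0.8314
    y: enter (6,3) at t=1.3600
    x: enter (7,3) at t=1.9861 ← occupied
  → r_1 = 1.9861
beam 2: φ=90°, α=60°
  dir = (cos 60°, sin 60°) = (0.5000, 0.8660); from cell (5,4)
  next x-line at t=1.4400, next y-line at t=0.3695; Δt_x=2.0000, Δt_y=1.1547
    y: enter (5,5) at t=0.3695 ← occupied
  → r_2 = 0.3695
beam 3: φ=180°, α=150°
  dir = (cos 150°, sin 150°) = (-0.8660, 0.5000); from cell (5,4)
  next x-line at t=0.3233, next y-line at t=0.6400; Δt_x=1.1547, Δt_y=2.0000
    x: enter (4,4) at t=0.3233 ← occupied
  → r_3 = 0.3233
beam 4: φ=270°, α=240°
  dir = (cos 240°, sin 240°) = (-0.5000, -0.8660); from cell (5,4)
  next x-line at t=0.5600, next y-line at t=0.7852; Δt_x=2.0000, Δt_y=1.1547
    x: enter (4,4) at t=0.5600 ← occupied
  → r_4 = 0.5600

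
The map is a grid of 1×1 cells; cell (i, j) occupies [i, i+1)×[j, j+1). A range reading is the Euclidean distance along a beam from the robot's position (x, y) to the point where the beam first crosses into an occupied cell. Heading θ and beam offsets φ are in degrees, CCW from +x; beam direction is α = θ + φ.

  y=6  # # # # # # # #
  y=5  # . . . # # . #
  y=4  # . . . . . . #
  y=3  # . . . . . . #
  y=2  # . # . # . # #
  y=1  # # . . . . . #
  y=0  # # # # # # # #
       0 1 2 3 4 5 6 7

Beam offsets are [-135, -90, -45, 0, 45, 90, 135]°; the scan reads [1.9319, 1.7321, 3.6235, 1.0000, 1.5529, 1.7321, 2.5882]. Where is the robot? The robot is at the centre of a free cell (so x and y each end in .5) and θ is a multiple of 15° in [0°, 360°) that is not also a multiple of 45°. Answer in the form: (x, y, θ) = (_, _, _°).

(x, y, θ) = (3.5, 4.5, 30°)

The pose lattice has 24·16 = 384 candidates. Test each by forward raycasting.
  (4.5, 4.5, 60°): beam 1 = 1.5529 ≠ 1.9319 ✗
  (1.5, 3.5, 120°): beam 1 = 2.5882 ≠ 1.9319 ✗
  (6.5, 1.5, 75°): beam 1 = 0.5774 ≠ 1.9319 ✗
  …
  (3.5, 4.5, 30°): r_1=1.9319, r_2=1.7321, r_3=3.6235, r_4=1.0000, r_5=1.5529, r_6=1.7321, r_7=2.5882 — all match ✓
No second candidate reproduces the full scan.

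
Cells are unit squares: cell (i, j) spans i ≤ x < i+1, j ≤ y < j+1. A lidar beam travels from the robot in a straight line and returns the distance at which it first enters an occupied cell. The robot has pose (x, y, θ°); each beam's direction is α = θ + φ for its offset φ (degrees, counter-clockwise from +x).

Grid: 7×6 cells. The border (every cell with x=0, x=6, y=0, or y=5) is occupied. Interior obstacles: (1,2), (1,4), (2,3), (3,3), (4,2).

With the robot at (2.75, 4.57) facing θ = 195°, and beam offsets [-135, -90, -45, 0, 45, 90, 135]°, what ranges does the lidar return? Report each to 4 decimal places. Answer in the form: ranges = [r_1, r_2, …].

ranges = [0.4965, 0.4452, 0.8600, 0.7765, 0.6582, 0.5901, 1.1400]

beam 1: φ=-135°, α=60°
  d=(0.5000,0.8660)  start (2,4)  tX=0.5000 tY=0.4965  stride 1/|dx|=2.0000 1/|dy|=1.1547
    cross y-line → (2,5), t=0.4965 (wall)
  → r_1 = 0.4965
beam 2: φ=-90°, α=105°
  d=(-0.2588,0.9659)  start (2,4)  tX=2.8978 tY=0.4452  stride 1/|dx|=3.8637 1/|dy|=1.0353
    cross y-line → (2,5), t=0.4452 (wall)
  → r_2 = 0.4452
beam 3: φ=-45°, α=150°
  d=(-0.8660,0.5000)  start (2,4)  tX=0.8660 tY=0.8600  stride 1/|dx|=1.1547 1/|dy|=2.0000
    cross y-line → (2,5), t=0.8600 (wall)
  → r_3 = 0.8600
beam 4: φ=0°, α=195°
  d=(-0.9659,-0.2588)  start (2,4)  tX=0.7765 tY=2.2023  stride 1/|dx|=1.0353 1/|dy|=3.8637
    cross x-line → (1,4), t=0.7765 (wall)
  → r_4 = 0.7765
beam 5: φ=45°, α=240°
  d=(-0.5000,-0.8660)  start (2,4)  tX=1.5000 tY=0.6582  stride 1/|dx|=2.0000 1/|dy|=1.1547
    cross y-line → (2,3), t=0.6582 (wall)
  → r_5 = 0.6582
beam 6: φ=90°, α=285°
  d=(0.2588,-0.9659)  start (2,4)  tX=0.9659 tY=0.5901  stride 1/|dx|=3.8637 1/|dy|=1.0353
    cross y-line → (2,3), t=0.5901 (wall)
  → r_6 = 0.5901
beam 7: φ=135°, α=330°
  d=(0.8660,-0.5000)  start (2,4)  tX=0.2887 tY=1.1400  stride 1/|dx|=1.1547 1/|dy|=2.0000
    cross x-line → (3,4), t=0.2887
    cross y-line → (3,3), t=1.1400 (wall)
  → r_7 = 1.1400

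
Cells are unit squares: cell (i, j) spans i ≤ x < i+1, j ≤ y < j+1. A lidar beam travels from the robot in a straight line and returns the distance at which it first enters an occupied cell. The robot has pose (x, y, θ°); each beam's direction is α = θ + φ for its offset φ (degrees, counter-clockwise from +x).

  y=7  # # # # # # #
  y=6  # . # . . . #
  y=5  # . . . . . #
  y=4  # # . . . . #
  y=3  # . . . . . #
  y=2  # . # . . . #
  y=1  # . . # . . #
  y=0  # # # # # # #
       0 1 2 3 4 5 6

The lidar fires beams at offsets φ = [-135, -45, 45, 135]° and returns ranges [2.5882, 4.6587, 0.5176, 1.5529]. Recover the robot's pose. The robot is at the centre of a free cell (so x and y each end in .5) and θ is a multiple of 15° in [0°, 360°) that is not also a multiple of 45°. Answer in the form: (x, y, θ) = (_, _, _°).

Enumerate (i+0.5, j+0.5, θ) over the 26 free cells and 16 admissible headings. For each, cast all 4 beams and compare to the given ranges.
  (5.5, 4.5, 15°): beam 1 = 3.0000 ≠ 2.5882 ✗
  (2.5, 3.5, 60°): beam 1 = 0.5176 ≠ 2.5882 ✗
  (1.5, 6.5, 300°): beam 1 = 0.5176 ≠ 2.5882 ✗
  (3.5, 5.5, 120°): beam 2 = 1.5529 ≠ 4.6587 ✗
  (3.5, 6.5, 345°): beam 1 = 0.5774 ≠ 2.5882 ✗
  …
  (5.5, 5.5, 300°): r_1=2.5882, r_2=4.6587, r_3=0.5176, r_4=1.5529 — all match ✓
Only this pose fits every beam.

(x, y, θ) = (5.5, 5.5, 300°)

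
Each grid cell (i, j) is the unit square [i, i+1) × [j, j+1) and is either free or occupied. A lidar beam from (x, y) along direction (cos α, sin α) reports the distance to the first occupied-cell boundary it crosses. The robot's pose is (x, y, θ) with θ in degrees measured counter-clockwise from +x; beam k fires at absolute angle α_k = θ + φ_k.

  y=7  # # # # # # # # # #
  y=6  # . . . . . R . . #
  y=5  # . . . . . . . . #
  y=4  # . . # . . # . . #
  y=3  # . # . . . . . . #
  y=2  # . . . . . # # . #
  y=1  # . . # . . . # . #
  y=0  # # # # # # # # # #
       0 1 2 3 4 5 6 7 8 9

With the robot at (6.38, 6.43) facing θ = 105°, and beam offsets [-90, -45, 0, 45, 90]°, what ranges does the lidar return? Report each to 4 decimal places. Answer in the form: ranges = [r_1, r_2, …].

ranges = [2.2023, 0.6582, 0.5901, 1.1400, 5.5698]

beam 1: φ=-90°, α=15°
  d=(0.9659,0.2588)  start (6,6)  tX=0.6419 tY=2.2023  stride 1/|dx|=1.0353 1/|dy|=3.8637
    cross x-line → (7,6), t=0.6419
    cross x-line → (8,6), t=1.6771
    cross y-line → (8,7), t=2.2023 (wall)
  → r_1 = 2.2023
beam 2: φ=-45°, α=60°
  d=(0.5000,0.8660)  start (6,6)  tX=1.2400 tY=0.6582  stride 1/|dx|=2.0000 1/|dy|=1.1547
    cross y-line → (6,7), t=0.6582 (wall)
  → r_2 = 0.6582
beam 3: φ=0°, α=105°
  d=(-0.2588,0.9659)  start (6,6)  tX=1.4682 tY=0.5901  stride 1/|dx|=3.8637 1/|dy|=1.0353
    cross y-line → (6,7), t=0.5901 (wall)
  → r_3 = 0.5901
beam 4: φ=45°, α=150°
  d=(-0.8660,0.5000)  start (6,6)  tX=0.4388 tY=1.1400  stride 1/|dx|=1.1547 1/|dy|=2.0000
    cross x-line → (5,6), t=0.4388
    cross y-line → (5,7), t=1.1400 (wall)
  → r_4 = 1.1400
beam 5: φ=90°, α=195°
  d=(-0.9659,-0.2588)  start (6,6)  tX=0.3934 tY=1.6614  stride 1/|dx|=1.0353 1/|dy|=3.8637
    cross x-line → (5,6), t=0.3934
    cross x-line → (4,6), t=1.4287
    cross y-line → (4,5), t=1.6614
    cross x-line → (3,5), t=2.4640
    cross x-line → (2,5), t=3.4992
    cross x-line → (1,5), t=4.5345
    cross y-line → (1,4), t=5.5251
    cross x-line → (0,4), t=5.5698 (wall)
  → r_5 = 5.5698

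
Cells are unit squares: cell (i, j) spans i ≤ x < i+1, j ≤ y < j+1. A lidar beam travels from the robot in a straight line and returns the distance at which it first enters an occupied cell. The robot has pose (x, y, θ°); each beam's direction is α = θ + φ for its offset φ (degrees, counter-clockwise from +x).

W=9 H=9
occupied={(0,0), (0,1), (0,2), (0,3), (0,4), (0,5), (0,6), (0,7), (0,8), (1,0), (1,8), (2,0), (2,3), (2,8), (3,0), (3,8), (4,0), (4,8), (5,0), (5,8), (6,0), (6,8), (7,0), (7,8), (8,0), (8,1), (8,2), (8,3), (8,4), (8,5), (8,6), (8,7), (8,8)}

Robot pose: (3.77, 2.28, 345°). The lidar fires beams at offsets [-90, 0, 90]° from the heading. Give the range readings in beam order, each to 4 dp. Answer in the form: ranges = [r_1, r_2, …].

beam 1: φ=-90°, α=255°
  dir = (cos 255°, sin 255°) = (-0.2588, -0.9659); from cell (3,2)
  next x-line at t=2.9751, next y-line at t=0.2899; Δt_x=3.8637, Δt_y=1.0353
    y: enter (3,1) at t=0.2899
    y: enter (3,0) at t=1.3252 ← occupied
  → r_1 = 1.3252
beam 2: φ=0°, α=345°
  dir = (cos 345°, sin 345°) = (0.9659, -0.2588); from cell (3,2)
  next x-line at t=0.2381, next y-line at t=1.0818; Δt_x=1.0353, Δt_y=3.8637
    x: enter (4,2) at t=0.2381
    y: enter (4,1) at t=1.0818
    x: enter (5,1) at t=1.2734
    x: enter (6,1) at t=2.3087
    x: enter (7,1) at t=3.3439
    x: enter (8,1) at t=4.3792 ← occupied
  → r_2 = 4.3792
beam 3: φ=90°, α=75°
  dir = (cos 75°, sin 75°) = (0.2588, 0.9659); from cell (3,2)
  next x-line at t=0.8887, next y-line at t=0.7454; Δt_x=3.8637, Δt_y=1.0353
    y: enter (3,3) at t=0.7454
    x: enter (4,3) at t=0.8887
    y: enter (4,4) at t=1.7807
    y: enter (4,5) at t=2.8160
    y: enter (4,6) at t=3.8512
    x: enter (5,6) at t=4.7524
    y: enter (5,7) at t=4.8865
    y: enter (5,8) at t=5.9218 ← occupied
  → r_3 = 5.9218

ranges = [1.3252, 4.3792, 5.9218]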